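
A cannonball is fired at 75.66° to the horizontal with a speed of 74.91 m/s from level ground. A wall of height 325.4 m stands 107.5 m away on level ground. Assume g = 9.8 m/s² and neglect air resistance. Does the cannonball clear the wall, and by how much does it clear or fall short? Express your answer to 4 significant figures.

No — it falls 69.39 m short of clearing the wall.

v_x = 74.91 cos 75.66° = 18.553 m/s; v_y0 = 74.91 sin 75.66° = 72.576 m/s.
Time to reach the wall: t = 107.5 / 18.553 = 5.7942 s.
Height at that point: y = 72.576×5.7942 − 4.900×5.7942² = 256.01 m.
That is 325.4 − 256.01 = 69.39 m below the top of the wall, so the cannonball does not clear it.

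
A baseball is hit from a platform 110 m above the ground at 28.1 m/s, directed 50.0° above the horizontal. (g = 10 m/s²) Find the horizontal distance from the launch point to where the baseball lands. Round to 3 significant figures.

132 m

Components: v_x = 28.1 cos 50.0° = 18.06 m/s, v_y = 28.1 sin 50.0° = 21.53 m/s.
Vertical: 0 = 110 + 21.53 t − ½(10) t² ⇒ 5.000 t² − 21.53 t − 110 = 0.
t = [21.53 + √(463.5 + 2200)] / 10.00 = 7.314 s.
Horizontal: R = v_x · t = 18.06 × 7.314 = 132 m.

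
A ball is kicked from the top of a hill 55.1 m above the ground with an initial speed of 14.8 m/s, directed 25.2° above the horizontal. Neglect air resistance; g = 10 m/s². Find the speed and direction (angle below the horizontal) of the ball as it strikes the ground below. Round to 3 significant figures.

v_x = 14.8 cos 25.2° = 13.39 m/s (constant).
|v_y| at impact = √((6.302)² + 2×10×55.1) = 33.79 m/s.
Speed = √(13.39² + 33.79²) = 36.3 m/s; angle = arctan(33.79/13.39) = 68.4° below horizontal.

36.3 m/s at 68.4° below the horizontal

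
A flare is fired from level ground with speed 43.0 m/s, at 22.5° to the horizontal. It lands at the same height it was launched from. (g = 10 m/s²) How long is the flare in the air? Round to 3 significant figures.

3.29 s

Vertical component: v_y = 43.0 sin 22.5° = 16.46 m/s.
For a projectile landing at launch height, time of flight is t = 2 v_y / g = 2 × 16.46 / 10 = 3.29 s.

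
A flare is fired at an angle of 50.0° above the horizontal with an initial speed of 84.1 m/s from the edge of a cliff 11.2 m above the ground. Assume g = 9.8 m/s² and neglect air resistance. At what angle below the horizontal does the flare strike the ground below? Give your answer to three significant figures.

v_x = 84.1 cos 50.0° = 54.06 m/s.
At impact |v_y| = √(v_y0² + 2 g h) = √(64.42² + 2×9.8×11.2) = 66.10 m/s.
Angle below horizontal = arctan(|v_y| / v_x) = arctan(66.10 / 54.06) = 50.7°.

50.7°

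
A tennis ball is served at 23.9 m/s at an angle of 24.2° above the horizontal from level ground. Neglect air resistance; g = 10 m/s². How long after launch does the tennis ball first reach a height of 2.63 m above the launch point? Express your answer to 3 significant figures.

0.321 s

v_y0 = 23.9 sin 24.2° = 9.797 m/s.
Set y = v_y0 t − ½ g t² = 2.63: 5.000 t² − 9.797 t + 2.63 = 0.
t = [9.797 ± √(95.98 − 52.60)] / 10 = (9.797 ± 6.586) / 10, giving t = 0.321 s or t = 1.64 s.
The tennis ball is on the way up at the first time, so t = 0.321 s.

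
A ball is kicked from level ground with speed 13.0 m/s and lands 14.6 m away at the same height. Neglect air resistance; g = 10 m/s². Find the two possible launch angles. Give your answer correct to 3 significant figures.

Level-ground range: R = v₀² sin(2θ)/g ⇒ sin 2θ = R g / v₀² = 14.6×10/13.0² = 0.8639.
2θ = arcsin(0.8639) = 59.76° or 180° − 59.76° = 120.24°.
So θ = 29.9° or θ = 60.1°.

29.9° and 60.1°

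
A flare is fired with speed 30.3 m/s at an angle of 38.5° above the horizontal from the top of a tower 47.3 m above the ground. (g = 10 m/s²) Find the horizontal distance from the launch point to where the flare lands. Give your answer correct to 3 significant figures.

130 m

Components: v_x = 30.3 cos 38.5° = 23.71 m/s, v_y = 30.3 sin 38.5° = 18.86 m/s.
Vertical: 0 = 47.3 + 18.86 t − ½(10) t² ⇒ 5.000 t² − 18.86 t − 47.3 = 0.
t = [18.86 + √(355.7 + 946.0)] / 10.00 = 5.494 s.
Horizontal: R = v_x · t = 23.71 × 5.494 = 130 m.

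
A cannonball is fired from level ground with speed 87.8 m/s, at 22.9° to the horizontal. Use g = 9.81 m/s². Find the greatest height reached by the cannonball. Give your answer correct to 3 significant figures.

59.5 m

Vertical component of launch velocity: v_y = 87.8 sin 22.9° = 34.17 m/s.
At the highest point the vertical velocity is zero, so v_y² = 2 g h_max.
h_max = (34.17)² / (2 × 9.81) = 1168 / 19.62 = 59.5 m.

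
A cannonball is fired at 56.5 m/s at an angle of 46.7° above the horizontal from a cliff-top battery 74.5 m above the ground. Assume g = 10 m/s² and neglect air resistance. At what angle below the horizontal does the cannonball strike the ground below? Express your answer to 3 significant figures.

55.5°

v_x = 56.5 cos 46.7° = 38.75 m/s.
At impact |v_y| = √(v_y0² + 2 g h) = √(41.12² + 2×10×74.5) = 56.40 m/s.
Angle below horizontal = arctan(|v_y| / v_x) = arctan(56.40 / 38.75) = 55.5°.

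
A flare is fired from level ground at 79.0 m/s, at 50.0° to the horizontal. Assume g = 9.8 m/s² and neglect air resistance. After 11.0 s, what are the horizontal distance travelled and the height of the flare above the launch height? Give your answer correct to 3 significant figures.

v_x = 79.0 cos 50.0° = 50.78 m/s; v_y0 = 79.0 sin 50.0° = 60.52 m/s.
x = v_x t = 50.78 × 11.0 = 559 m.
y = v_y0 t − ½ g t² = 60.52×11.0 − 4.900×11.0² = 72.8 m.

x = 559 m, y = 72.8 m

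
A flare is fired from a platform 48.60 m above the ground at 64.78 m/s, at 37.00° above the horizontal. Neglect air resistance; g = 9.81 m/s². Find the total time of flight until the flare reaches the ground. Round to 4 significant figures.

Vertical component: v_y = 64.78 sin 37.00° = 38.986 m/s.
Taking up as positive with launch at y = 48.60 m, landing at y = 0: 0 = 48.60 + 38.986 t − ½(9.81) t².
Solving 4.905 t² − 38.986 t − 48.60 = 0 gives t = [38.986 + √(38.986² + 4·4.905·48.60)] / 9.810 = 9.044 s.

9.044 s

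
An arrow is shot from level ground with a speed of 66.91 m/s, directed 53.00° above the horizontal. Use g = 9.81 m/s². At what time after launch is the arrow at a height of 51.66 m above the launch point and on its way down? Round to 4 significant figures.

v_y0 = 66.91 sin 53.00° = 53.437 m/s.
Set y = v_y0 t − ½ g t² = 51.66: 4.905 t² − 53.437 t + 51.66 = 0.
t = [53.437 ± √(2855.5 − 1013.6)] / 9.81 = (53.437 ± 42.917) / 9.81, giving t = 1.072 s or t = 9.822 s.
On the way down corresponds to the larger root: t = 9.822 s.

9.822 s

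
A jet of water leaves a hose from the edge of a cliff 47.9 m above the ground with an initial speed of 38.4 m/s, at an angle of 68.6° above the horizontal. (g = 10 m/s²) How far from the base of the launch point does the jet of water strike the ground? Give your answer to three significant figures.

116 m

Components: v_x = 38.4 cos 68.6° = 14.01 m/s, v_y = 38.4 sin 68.6° = 35.75 m/s.
Vertical: 0 = 47.9 + 35.75 t − ½(10) t² ⇒ 5.000 t² − 35.75 t − 47.9 = 0.
t = [35.75 + √(1278 + 958.0)] / 10.00 = 8.304 s.
Horizontal: R = v_x · t = 14.01 × 8.304 = 116 m.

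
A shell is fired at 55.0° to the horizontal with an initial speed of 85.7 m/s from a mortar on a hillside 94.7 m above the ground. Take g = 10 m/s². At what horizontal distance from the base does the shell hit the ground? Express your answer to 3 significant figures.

751 m

Components: v_x = 85.7 cos 55.0° = 49.16 m/s, v_y = 85.7 sin 55.0° = 70.20 m/s.
Vertical: 0 = 94.7 + 70.20 t − ½(10) t² ⇒ 5.000 t² − 70.20 t − 94.7 = 0.
t = [70.20 + √(4928 + 1894)] / 10.00 = 15.28 s.
Horizontal: R = v_x · t = 49.16 × 15.28 = 751 m.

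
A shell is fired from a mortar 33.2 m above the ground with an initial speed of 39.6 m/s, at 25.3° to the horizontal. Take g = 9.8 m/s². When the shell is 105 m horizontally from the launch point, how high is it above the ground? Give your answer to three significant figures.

40.7 m

v_x = 39.6 cos 25.3° = 35.80 m/s, v_y0 = 39.6 sin 25.3° = 16.92 m/s.
Time to reach x = 105 m: t = x / v_x = 105 / 35.80 = 2.933 s.
y = 33.2 + v_y0 t − ½ g t² = 33.2 + 16.92×2.933 − 4.900×2.933² = 40.7 m.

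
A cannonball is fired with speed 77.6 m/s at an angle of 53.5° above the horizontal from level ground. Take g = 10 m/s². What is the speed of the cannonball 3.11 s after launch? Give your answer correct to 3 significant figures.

55.8 m/s

v_x = 77.6 cos 53.5° = 46.16 m/s (constant).
v_y(t) = 77.6 sin 53.5° − g t = 62.38 − 10 × 3.11 = 31.28 m/s.
Speed = √(v_x² + v_y²) = √(2131 + 978.4) = 55.8 m/s.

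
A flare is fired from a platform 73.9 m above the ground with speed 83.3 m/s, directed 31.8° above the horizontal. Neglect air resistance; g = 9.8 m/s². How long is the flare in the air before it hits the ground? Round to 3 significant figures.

Vertical component: v_y = 83.3 sin 31.8° = 43.90 m/s.
Taking up as positive with launch at y = 73.9 m, landing at y = 0: 0 = 73.9 + 43.90 t − ½(9.8) t².
Solving 4.900 t² − 43.90 t − 73.9 = 0 gives t = [43.90 + √(43.90² + 4·4.900·73.9)] / 9.800 = 10.4 s.

10.4 s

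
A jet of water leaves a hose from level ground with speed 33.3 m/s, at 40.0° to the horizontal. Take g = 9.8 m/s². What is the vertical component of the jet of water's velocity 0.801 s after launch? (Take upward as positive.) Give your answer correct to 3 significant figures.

Initial vertical component: v_y0 = 33.3 sin 40.0° = 21.40 m/s.
v_y(t) = v_y0 − g t = 21.40 − 9.8 × 0.801 = 13.6 m/s.

13.6 m/s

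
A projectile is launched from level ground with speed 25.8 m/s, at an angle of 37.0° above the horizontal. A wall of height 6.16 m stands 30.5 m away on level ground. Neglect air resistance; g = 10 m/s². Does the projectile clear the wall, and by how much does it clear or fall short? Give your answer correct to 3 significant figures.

v_x = 25.8 cos 37.0° = 20.60 m/s; v_y0 = 25.8 sin 37.0° = 15.53 m/s.
Time to reach the wall: t = 30.5 / 20.60 = 1.481 s.
Height at that point: y = 15.53×1.481 − 5.000×1.481² = 12.03 m.
That is 12.03 − 6.16 = 5.87 m above the top of the wall, so the projectile clears it.

Yes — it clears the wall by 5.87 m.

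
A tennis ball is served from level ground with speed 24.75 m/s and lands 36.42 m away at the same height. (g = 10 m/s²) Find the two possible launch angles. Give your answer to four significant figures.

Level-ground range: R = v₀² sin(2θ)/g ⇒ sin 2θ = R g / v₀² = 36.42×10/24.75² = 0.5946.
2θ = arcsin(0.5946) = 36.484° or 180° − 36.484° = 143.516°.
So θ = 18.24° or θ = 71.76°.

18.24° and 71.76°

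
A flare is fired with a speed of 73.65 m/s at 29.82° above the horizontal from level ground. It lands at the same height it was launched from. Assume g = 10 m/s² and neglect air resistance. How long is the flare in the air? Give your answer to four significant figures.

7.325 s

Vertical component: v_y = 73.65 sin 29.82° = 36.624 m/s.
For a projectile landing at launch height, time of flight is t = 2 v_y / g = 2 × 36.624 / 10 = 7.325 s.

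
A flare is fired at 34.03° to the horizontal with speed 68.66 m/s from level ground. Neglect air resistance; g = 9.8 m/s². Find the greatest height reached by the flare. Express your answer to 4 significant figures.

Vertical component of launch velocity: v_y = 68.66 sin 34.03° = 38.424 m/s.
At the highest point the vertical velocity is zero, so v_y² = 2 g h_max.
h_max = (38.424)² / (2 × 9.8) = 1476.4 / 19.60 = 75.33 m.

75.33 m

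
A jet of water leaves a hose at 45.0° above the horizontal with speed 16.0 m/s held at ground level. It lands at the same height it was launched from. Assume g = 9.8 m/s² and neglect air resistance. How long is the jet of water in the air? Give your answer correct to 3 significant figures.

Vertical component: v_y = 16.0 sin 45.0° = 11.31 m/s.
For a projectile landing at launch height, time of flight is t = 2 v_y / g = 2 × 11.31 / 9.8 = 2.31 s.

2.31 s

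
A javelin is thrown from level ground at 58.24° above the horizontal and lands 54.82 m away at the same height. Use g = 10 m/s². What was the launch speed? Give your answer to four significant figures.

24.75 m/s

On level ground, R = v₀² sin(2θ) / g, so v₀ = √(R g / sin 2θ).
sin(2 × 58.24°) = 0.8951.
v₀ = √(54.82 × 10 / 0.8951) = √612.45 = 24.75 m/s.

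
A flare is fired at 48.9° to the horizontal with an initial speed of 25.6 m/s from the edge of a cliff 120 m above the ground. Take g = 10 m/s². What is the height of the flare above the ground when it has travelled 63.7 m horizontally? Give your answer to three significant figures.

121 m

v_x = 25.6 cos 48.9° = 16.83 m/s, v_y0 = 25.6 sin 48.9° = 19.29 m/s.
Time to reach x = 63.7 m: t = x / v_x = 63.7 / 16.83 = 3.785 s.
y = 120 + v_y0 t − ½ g t² = 120 + 19.29×3.785 − 5.000×3.785² = 121 m.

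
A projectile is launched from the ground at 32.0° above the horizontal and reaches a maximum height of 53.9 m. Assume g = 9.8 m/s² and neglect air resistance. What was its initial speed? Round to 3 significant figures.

61.3 m/s

At maximum height v_y = 0, so (v₀ sin θ)² = 2 g H.
v₀ sin 32.0° = √(2 × 9.8 × 53.9) = 32.50 m/s.
v₀ = 32.50 / sin 32.0° = 32.50 / 0.5299 = 61.3 m/s.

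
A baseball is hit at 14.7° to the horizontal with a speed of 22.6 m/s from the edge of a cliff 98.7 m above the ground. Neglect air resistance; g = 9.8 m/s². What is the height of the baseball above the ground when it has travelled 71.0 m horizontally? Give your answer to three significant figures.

v_x = 22.6 cos 14.7° = 21.86 m/s, v_y0 = 22.6 sin 14.7° = 5.735 m/s.
Time to reach x = 71.0 m: t = x / v_x = 71.0 / 21.86 = 3.248 s.
y = 98.7 + v_y0 t − ½ g t² = 98.7 + 5.735×3.248 − 4.900×3.248² = 65.6 m.

65.6 m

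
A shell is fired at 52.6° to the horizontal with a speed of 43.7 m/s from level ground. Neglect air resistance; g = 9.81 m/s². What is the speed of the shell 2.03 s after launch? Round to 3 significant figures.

v_x = 43.7 cos 52.6° = 26.54 m/s (constant).
v_y(t) = 43.7 sin 52.6° − g t = 34.72 − 9.81 × 2.03 = 14.81 m/s.
Speed = √(v_x² + v_y²) = √(704.4 + 219.3) = 30.4 m/s.

30.4 m/s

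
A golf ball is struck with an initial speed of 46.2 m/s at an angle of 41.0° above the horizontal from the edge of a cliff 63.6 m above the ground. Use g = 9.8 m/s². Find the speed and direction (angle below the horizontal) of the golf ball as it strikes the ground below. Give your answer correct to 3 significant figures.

58.1 m/s at 53.2° below the horizontal

v_x = 46.2 cos 41.0° = 34.87 m/s (constant).
|v_y| at impact = √((30.31)² + 2×9.8×63.6) = 46.53 m/s.
Speed = √(34.87² + 46.53²) = 58.1 m/s; angle = arctan(46.53/34.87) = 53.2° below horizontal.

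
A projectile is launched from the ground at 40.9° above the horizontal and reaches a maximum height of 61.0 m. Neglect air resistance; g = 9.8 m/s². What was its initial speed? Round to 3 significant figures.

At maximum height v_y = 0, so (v₀ sin θ)² = 2 g H.
v₀ sin 40.9° = √(2 × 9.8 × 61.0) = 34.58 m/s.
v₀ = 34.58 / sin 40.9° = 34.58 / 0.6547 = 52.8 m/s.

52.8 m/s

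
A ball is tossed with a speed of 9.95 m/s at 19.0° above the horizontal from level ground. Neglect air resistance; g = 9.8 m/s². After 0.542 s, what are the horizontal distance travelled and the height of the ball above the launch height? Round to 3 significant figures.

x = 5.10 m, y = 0.316 m

v_x = 9.95 cos 19.0° = 9.408 m/s; v_y0 = 9.95 sin 19.0° = 3.239 m/s.
x = v_x t = 9.408 × 0.542 = 5.10 m.
y = v_y0 t − ½ g t² = 3.239×0.542 − 4.900×0.542² = 0.316 m.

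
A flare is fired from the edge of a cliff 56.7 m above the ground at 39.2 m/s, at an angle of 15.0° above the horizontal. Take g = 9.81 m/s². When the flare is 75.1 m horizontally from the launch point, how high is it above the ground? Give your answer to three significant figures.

57.5 m

v_x = 39.2 cos 15.0° = 37.86 m/s, v_y0 = 39.2 sin 15.0° = 10.15 m/s.
Time to reach x = 75.1 m: t = x / v_x = 75.1 / 37.86 = 1.984 s.
y = 56.7 + v_y0 t − ½ g t² = 56.7 + 10.15×1.984 − 4.905×1.984² = 57.5 m.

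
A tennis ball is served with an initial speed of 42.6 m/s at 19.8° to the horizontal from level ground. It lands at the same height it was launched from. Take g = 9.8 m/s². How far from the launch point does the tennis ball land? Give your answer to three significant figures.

118 m

For level ground, R = v₀² sin(2θ) / g.
sin(2 × 19.8°) = sin 39.60° = 0.6374.
R = (42.6)² × 0.6374 / 9.8 = 118 m.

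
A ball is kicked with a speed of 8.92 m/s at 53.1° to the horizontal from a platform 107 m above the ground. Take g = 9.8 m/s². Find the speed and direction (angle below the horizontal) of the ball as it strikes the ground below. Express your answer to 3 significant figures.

46.7 m/s at 83.4° below the horizontal

v_x = 8.92 cos 53.1° = 5.356 m/s (constant).
|v_y| at impact = √((7.133)² + 2×9.8×107) = 46.35 m/s.
Speed = √(5.356² + 46.35²) = 46.7 m/s; angle = arctan(46.35/5.356) = 83.4° below horizontal.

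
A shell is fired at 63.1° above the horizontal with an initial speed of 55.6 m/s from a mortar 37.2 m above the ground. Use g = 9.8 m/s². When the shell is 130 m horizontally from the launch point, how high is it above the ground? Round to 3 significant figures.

163 m

v_x = 55.6 cos 63.1° = 25.16 m/s, v_y0 = 55.6 sin 63.1° = 49.58 m/s.
Time to reach x = 130 m: t = x / v_x = 130 / 25.16 = 5.167 s.
y = 37.2 + v_y0 t − ½ g t² = 37.2 + 49.58×5.167 − 4.900×5.167² = 163 m.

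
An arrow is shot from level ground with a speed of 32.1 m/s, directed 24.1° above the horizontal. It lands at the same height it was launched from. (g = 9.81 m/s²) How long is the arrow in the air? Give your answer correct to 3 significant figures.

Vertical component: v_y = 32.1 sin 24.1° = 13.11 m/s.
For a projectile landing at launch height, time of flight is t = 2 v_y / g = 2 × 13.11 / 9.81 = 2.67 s.

2.67 s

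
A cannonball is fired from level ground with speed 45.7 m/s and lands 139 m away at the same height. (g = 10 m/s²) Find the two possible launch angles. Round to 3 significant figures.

20.9° and 69.1°

Level-ground range: R = v₀² sin(2θ)/g ⇒ sin 2θ = R g / v₀² = 139×10/45.7² = 0.6656.
2θ = arcsin(0.6656) = 41.73° or 180° − 41.73° = 138.27°.
So θ = 20.9° or θ = 69.1°.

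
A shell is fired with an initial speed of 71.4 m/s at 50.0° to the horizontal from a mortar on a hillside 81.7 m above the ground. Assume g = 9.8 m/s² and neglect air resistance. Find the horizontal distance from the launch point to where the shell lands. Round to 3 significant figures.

Components: v_x = 71.4 cos 50.0° = 45.90 m/s, v_y = 71.4 sin 50.0° = 54.70 m/s.
Vertical: 0 = 81.7 + 54.70 t − ½(9.8) t² ⇒ 4.900 t² − 54.70 t − 81.7 = 0.
t = [54.70 + √(2992 + 1601)] / 9.800 = 12.50 s.
Horizontal: R = v_x · t = 45.90 × 12.50 = 574 m.

574 m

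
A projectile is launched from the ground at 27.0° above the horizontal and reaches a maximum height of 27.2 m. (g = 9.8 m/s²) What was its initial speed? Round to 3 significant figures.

At maximum height v_y = 0, so (v₀ sin θ)² = 2 g H.
v₀ sin 27.0° = √(2 × 9.8 × 27.2) = 23.09 m/s.
v₀ = 23.09 / sin 27.0° = 23.09 / 0.4540 = 50.9 m/s.

50.9 m/s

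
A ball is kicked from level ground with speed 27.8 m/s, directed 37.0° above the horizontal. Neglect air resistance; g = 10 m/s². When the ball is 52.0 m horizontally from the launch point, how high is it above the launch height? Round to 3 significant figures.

v_x = 27.8 cos 37.0° = 22.20 m/s, v_y0 = 27.8 sin 37.0° = 16.73 m/s.
Time to reach x = 52.0 m: t = x / v_x = 52.0 / 22.20 = 2.342 s.
y = v_y0 t − ½ g t² = 16.73×2.342 − 5.000×2.342² = 11.8 m.

11.8 m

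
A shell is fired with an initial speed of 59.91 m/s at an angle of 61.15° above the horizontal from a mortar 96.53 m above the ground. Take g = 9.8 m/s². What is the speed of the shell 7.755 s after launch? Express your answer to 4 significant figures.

37.27 m/s

v_x = 59.91 cos 61.15° = 28.908 m/s (constant).
v_y(t) = 59.91 sin 61.15° − g t = 52.474 − 9.8 × 7.755 = -23.525 m/s.
Speed = √(v_x² + v_y²) = √(835.67 + 553.43) = 37.27 m/s.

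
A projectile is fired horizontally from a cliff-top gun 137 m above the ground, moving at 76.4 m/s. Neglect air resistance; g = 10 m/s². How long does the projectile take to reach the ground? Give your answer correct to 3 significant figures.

5.23 s

The horizontal speed doesn't affect the fall. With v_y0 = 0, h = ½ g t².
t = √(2 × 137 / 10) = √27.40 = 5.23 s.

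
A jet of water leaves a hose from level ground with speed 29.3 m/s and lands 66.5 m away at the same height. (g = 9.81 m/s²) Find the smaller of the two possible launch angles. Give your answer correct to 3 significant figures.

Level-ground range: R = v₀² sin(2θ)/g ⇒ sin 2θ = R g / v₀² = 66.5×9.81/29.3² = 0.7599.
2θ = arcsin(0.7599) = 49.46° or 180° − 49.46° = 130.54°.
So θ = 24.7° or θ = 65.3°.

24.7°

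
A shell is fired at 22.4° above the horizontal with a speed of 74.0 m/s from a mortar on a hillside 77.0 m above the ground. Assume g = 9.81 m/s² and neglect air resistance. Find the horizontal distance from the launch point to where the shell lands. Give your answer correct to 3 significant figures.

532 m

Components: v_x = 74.0 cos 22.4° = 68.42 m/s, v_y = 74.0 sin 22.4° = 28.20 m/s.
Vertical: 0 = 77.0 + 28.20 t − ½(9.81) t² ⇒ 4.905 t² − 28.20 t − 77.0 = 0.
t = [28.20 + √(795.2 + 1511)] / 9.810 = 7.770 s.
Horizontal: R = v_x · t = 68.42 × 7.770 = 532 m.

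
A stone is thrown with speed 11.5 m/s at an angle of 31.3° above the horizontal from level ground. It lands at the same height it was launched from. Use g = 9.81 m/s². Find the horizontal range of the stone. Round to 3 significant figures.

12.0 m

Components: v_x = 11.5 cos 31.3° = 9.826 m/s, v_y = 11.5 sin 31.3° = 5.974 m/s.
Time of flight (same landing height): t = 2 v_y / g = 2 × 5.974 / 9.81 = 1.218 s.
Range: R = v_x · t = 9.826 × 1.218 = 12.0 m.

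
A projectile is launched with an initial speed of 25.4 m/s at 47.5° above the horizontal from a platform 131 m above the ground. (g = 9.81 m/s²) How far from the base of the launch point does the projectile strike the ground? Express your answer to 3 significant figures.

Components: v_x = 25.4 cos 47.5° = 17.16 m/s, v_y = 25.4 sin 47.5° = 18.73 m/s.
Vertical: 0 = 131 + 18.73 t − ½(9.81) t² ⇒ 4.905 t² − 18.73 t − 131 = 0.
t = [18.73 + √(350.8 + 2570)] / 9.810 = 7.418 s.
Horizontal: R = v_x · t = 17.16 × 7.418 = 127 m.

127 m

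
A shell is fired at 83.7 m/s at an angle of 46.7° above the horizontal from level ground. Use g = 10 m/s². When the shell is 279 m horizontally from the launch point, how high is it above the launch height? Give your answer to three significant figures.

178 m

v_x = 83.7 cos 46.7° = 57.40 m/s, v_y0 = 83.7 sin 46.7° = 60.91 m/s.
Time to reach x = 279 m: t = x / v_x = 279 / 57.40 = 4.861 s.
y = v_y0 t − ½ g t² = 60.91×4.861 − 5.000×4.861² = 178 m.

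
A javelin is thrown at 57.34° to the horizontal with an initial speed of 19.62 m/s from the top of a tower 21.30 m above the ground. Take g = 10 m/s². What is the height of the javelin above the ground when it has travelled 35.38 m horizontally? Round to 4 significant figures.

v_x = 19.62 cos 57.34° = 10.588 m/s, v_y0 = 19.62 sin 57.34° = 16.518 m/s.
Time to reach x = 35.38 m: t = x / v_x = 35.38 / 10.588 = 3.3415 s.
y = 21.30 + v_y0 t − ½ g t² = 21.30 + 16.518×3.3415 − 5.000×3.3415² = 20.67 m.

20.67 m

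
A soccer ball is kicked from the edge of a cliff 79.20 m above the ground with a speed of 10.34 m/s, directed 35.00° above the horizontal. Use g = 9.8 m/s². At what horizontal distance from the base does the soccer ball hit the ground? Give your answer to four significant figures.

Components: v_x = 10.34 cos 35.00° = 8.4700 m/s, v_y = 10.34 sin 35.00° = 5.9308 m/s.
Vertical: 0 = 79.20 + 5.9308 t − ½(9.8) t² ⇒ 4.900 t² − 5.9308 t − 79.20 = 0.
t = [5.9308 + √(35.174 + 1552.3)] / 9.800 = 4.6708 s.
Horizontal: R = v_x · t = 8.4700 × 4.6708 = 39.56 m.

39.56 m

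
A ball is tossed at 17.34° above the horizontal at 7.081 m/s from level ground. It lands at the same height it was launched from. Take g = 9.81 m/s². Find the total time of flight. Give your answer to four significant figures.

Vertical component: v_y = 7.081 sin 17.34° = 2.1104 m/s.
For a projectile landing at launch height, time of flight is t = 2 v_y / g = 2 × 2.1104 / 9.81 = 0.4303 s.

0.4303 s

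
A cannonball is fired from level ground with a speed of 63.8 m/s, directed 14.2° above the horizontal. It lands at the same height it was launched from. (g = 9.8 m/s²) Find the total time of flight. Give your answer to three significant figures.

3.19 s

Vertical component: v_y = 63.8 sin 14.2° = 15.65 m/s.
For a projectile landing at launch height, time of flight is t = 2 v_y / g = 2 × 15.65 / 9.8 = 3.19 s.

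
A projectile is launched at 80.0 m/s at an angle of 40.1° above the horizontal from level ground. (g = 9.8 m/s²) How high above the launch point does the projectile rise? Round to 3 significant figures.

Vertical component of launch velocity: v_y = 80.0 sin 40.1° = 51.53 m/s.
At the highest point the vertical velocity is zero, so v_y² = 2 g h_max.
h_max = (51.53)² / (2 × 9.8) = 2655 / 19.60 = 135 m.

135 m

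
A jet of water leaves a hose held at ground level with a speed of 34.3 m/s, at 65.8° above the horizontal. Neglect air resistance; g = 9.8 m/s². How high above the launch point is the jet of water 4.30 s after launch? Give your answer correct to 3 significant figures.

43.9 m

v_y0 = 34.3 sin 65.8° = 31.29 m/s.
y(t) = v_y0 t − ½ g t² = 31.29×4.30 − 4.900×4.30² = 43.9 m.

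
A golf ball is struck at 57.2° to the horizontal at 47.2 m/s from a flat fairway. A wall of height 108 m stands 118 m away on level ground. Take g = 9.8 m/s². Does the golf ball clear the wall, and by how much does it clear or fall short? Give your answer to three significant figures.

v_x = 47.2 cos 57.2° = 25.57 m/s; v_y0 = 47.2 sin 57.2° = 39.67 m/s.
Time to reach the wall: t = 118 / 25.57 = 4.615 s.
Height at that point: y = 39.67×4.615 − 4.900×4.615² = 78.72 m.
That is 108 − 78.72 = 29.3 m below the top of the wall, so the golf ball does not clear it.

No — it falls 29.3 m short of clearing the wall.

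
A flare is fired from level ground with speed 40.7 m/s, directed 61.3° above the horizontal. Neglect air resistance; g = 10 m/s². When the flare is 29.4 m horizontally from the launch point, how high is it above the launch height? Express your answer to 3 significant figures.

v_x = 40.7 cos 61.3° = 19.55 m/s, v_y0 = 40.7 sin 61.3° = 35.70 m/s.
Time to reach x = 29.4 m: t = x / v_x = 29.4 / 19.55 = 1.504 s.
y = v_y0 t − ½ g t² = 35.70×1.504 − 5.000×1.504² = 42.4 m.

42.4 m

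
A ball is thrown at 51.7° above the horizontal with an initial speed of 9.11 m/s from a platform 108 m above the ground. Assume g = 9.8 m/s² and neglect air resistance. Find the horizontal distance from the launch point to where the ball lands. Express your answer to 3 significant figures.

30.9 m

Components: v_x = 9.11 cos 51.7° = 5.646 m/s, v_y = 9.11 sin 51.7° = 7.149 m/s.
Vertical: 0 = 108 + 7.149 t − ½(9.8) t² ⇒ 4.900 t² − 7.149 t − 108 = 0.
t = [7.149 + √(51.11 + 2117)] / 9.800 = 5.481 s.
Horizontal: R = v_x · t = 5.646 × 5.481 = 30.9 m.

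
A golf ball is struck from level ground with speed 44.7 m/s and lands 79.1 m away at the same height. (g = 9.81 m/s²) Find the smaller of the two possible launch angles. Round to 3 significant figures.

Level-ground range: R = v₀² sin(2θ)/g ⇒ sin 2θ = R g / v₀² = 79.1×9.81/44.7² = 0.3884.
2θ = arcsin(0.3884) = 22.85° or 180° − 22.85° = 157.15°.
So θ = 11.4° or θ = 78.6°.

11.4°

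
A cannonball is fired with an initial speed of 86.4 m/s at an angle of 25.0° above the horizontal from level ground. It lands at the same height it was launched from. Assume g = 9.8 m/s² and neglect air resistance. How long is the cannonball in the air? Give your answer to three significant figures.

Vertical component: v_y = 86.4 sin 25.0° = 36.51 m/s.
For a projectile landing at launch height, time of flight is t = 2 v_y / g = 2 × 36.51 / 9.8 = 7.45 s.

7.45 s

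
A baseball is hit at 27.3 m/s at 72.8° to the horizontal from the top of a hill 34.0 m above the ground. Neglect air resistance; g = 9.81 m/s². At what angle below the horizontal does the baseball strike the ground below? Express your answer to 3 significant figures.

77.6°

v_x = 27.3 cos 72.8° = 8.073 m/s.
At impact |v_y| = √(v_y0² + 2 g h) = √(26.08² + 2×9.81×34.0) = 36.70 m/s.
Angle below horizontal = arctan(|v_y| / v_x) = arctan(36.70 / 8.073) = 77.6°.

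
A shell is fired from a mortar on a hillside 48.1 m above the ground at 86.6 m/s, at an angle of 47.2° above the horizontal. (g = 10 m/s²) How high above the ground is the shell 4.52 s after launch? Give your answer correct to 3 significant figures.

233 m

v_y0 = 86.6 sin 47.2° = 63.54 m/s.
y(t) = 48.1 + v_y0 t − ½ g t² = 48.1 + 63.54×4.52 − ½×10×4.52² = 233 m.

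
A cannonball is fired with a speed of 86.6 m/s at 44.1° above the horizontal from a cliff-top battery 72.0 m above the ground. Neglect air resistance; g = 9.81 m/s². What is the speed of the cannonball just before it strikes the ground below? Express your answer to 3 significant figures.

94.4 m/s

v_x = 86.6 cos 44.1° = 62.19 m/s is unchanged throughout.
For the vertical component, v_y² = v_y0² + 2 g h = (60.27)² + 2×9.81×72.0 = 5045, so |v_y| = 71.03 m/s.
Impact speed = √(v_x² + v_y²) = √(3868 + 5045) = 94.4 m/s.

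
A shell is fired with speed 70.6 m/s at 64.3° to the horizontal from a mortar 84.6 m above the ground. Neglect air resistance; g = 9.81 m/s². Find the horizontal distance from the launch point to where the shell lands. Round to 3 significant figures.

434 m

Components: v_x = 70.6 cos 64.3° = 30.62 m/s, v_y = 70.6 sin 64.3° = 63.62 m/s.
Vertical: 0 = 84.6 + 63.62 t − ½(9.81) t² ⇒ 4.905 t² − 63.62 t − 84.6 = 0.
t = [63.62 + √(4048 + 1660)] / 9.810 = 14.19 s.
Horizontal: R = v_x · t = 30.62 × 14.19 = 434 m.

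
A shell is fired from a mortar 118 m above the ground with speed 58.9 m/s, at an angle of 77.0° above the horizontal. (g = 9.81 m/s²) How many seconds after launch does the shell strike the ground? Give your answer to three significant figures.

13.5 s

Vertical component: v_y = 58.9 sin 77.0° = 57.39 m/s.
Taking up as positive with launch at y = 118 m, landing at y = 0: 0 = 118 + 57.39 t − ½(9.81) t².
Solving 4.905 t² − 57.39 t − 118 = 0 gives t = [57.39 + √(57.39² + 4·4.905·118)] / 9.810 = 13.5 s.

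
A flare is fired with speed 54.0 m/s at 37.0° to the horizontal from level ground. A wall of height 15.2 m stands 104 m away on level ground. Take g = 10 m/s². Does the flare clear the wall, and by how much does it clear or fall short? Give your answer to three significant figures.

Yes — it clears the wall by 34.1 m.

v_x = 54.0 cos 37.0° = 43.13 m/s; v_y0 = 54.0 sin 37.0° = 32.50 m/s.
Time to reach the wall: t = 104 / 43.13 = 2.411 s.
Height at that point: y = 32.50×2.411 − 5.000×2.411² = 49.29 m.
That is 49.29 − 15.2 = 34.1 m above the top of the wall, so the flare clears it.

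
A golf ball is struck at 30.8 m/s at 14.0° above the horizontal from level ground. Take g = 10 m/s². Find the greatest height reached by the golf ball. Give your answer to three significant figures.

2.78 m

Vertical component of launch velocity: v_y = 30.8 sin 14.0° = 7.451 m/s.
At the highest point the vertical velocity is zero, so v_y² = 2 g h_max.
h_max = (7.451)² / (2 × 10) = 55.52 / 20.00 = 2.78 m.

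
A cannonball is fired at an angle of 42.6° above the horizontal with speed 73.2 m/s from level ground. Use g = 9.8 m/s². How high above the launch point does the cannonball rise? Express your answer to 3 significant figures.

Vertical component of launch velocity: v_y = 73.2 sin 42.6° = 49.55 m/s.
At the highest point the vertical velocity is zero, so v_y² = 2 g h_max.
h_max = (49.55)² / (2 × 9.8) = 2455 / 19.60 = 125 m.

125 m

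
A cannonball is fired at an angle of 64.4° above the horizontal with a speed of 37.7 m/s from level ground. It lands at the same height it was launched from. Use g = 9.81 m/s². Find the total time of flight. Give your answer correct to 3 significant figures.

6.93 s

Vertical component: v_y = 37.7 sin 64.4° = 34.00 m/s.
For a projectile landing at launch height, time of flight is t = 2 v_y / g = 2 × 34.00 / 9.81 = 6.93 s.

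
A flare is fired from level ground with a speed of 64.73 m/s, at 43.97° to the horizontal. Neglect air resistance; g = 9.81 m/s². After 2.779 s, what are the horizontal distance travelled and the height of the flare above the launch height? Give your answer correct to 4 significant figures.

x = 129.5 m, y = 87.01 m

v_x = 64.73 cos 43.97° = 46.586 m/s; v_y0 = 64.73 sin 43.97° = 44.941 m/s.
x = v_x t = 46.586 × 2.779 = 129.5 m.
y = v_y0 t − ½ g t² = 44.941×2.779 − 4.905×2.779² = 87.01 m.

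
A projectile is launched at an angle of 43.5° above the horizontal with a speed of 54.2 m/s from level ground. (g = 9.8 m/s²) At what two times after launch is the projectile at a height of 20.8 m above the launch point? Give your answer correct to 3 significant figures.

0.606 s and 7.01 s

v_y0 = 54.2 sin 43.5° = 37.31 m/s.
Set y = v_y0 t − ½ g t² = 20.8: 4.900 t² − 37.31 t + 20.8 = 0.
t = [37.31 ± √(1392 − 407.7)] / 9.8 = (37.31 ± 31.37) / 9.8, giving t = 0.606 s or t = 7.01 s.
So the projectile is at 20.8 m at t = 0.606 s (rising) and t = 7.01 s (falling).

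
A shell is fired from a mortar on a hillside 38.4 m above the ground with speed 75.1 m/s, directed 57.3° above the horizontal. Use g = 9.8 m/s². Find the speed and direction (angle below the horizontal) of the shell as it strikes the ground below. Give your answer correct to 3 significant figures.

80.0 m/s at 59.5° below the horizontal

v_x = 75.1 cos 57.3° = 40.57 m/s (constant).
|v_y| at impact = √((63.20)² + 2×9.8×38.4) = 68.90 m/s.
Speed = √(40.57² + 68.90²) = 80.0 m/s; angle = arctan(68.90/40.57) = 59.5° below horizontal.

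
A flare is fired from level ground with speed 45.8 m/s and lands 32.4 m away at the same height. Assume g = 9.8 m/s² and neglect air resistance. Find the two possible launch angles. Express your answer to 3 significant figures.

4.35° and 85.6°

Level-ground range: R = v₀² sin(2θ)/g ⇒ sin 2θ = R g / v₀² = 32.4×9.8/45.8² = 0.1514.
2θ = arcsin(0.1514) = 8.708° or 180° − 8.708° = 171.292°.
So θ = 4.35° or θ = 85.6°.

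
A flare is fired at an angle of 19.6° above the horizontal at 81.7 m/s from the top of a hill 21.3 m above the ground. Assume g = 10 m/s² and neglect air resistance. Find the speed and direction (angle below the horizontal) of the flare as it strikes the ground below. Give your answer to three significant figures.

v_x = 81.7 cos 19.6° = 76.97 m/s (constant).
|v_y| at impact = √((27.41)² + 2×10×21.3) = 34.31 m/s.
Speed = √(76.97² + 34.31²) = 84.3 m/s; angle = arctan(34.31/76.97) = 24.0° below horizontal.

84.3 m/s at 24.0° below the horizontal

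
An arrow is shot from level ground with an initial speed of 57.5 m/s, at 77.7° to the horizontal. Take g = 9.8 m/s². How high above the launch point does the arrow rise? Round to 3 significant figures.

161 m

Vertical component of launch velocity: v_y = 57.5 sin 77.7° = 56.18 m/s.
At the highest point the vertical velocity is zero, so v_y² = 2 g h_max.
h_max = (56.18)² / (2 × 9.8) = 3156 / 19.60 = 161 m.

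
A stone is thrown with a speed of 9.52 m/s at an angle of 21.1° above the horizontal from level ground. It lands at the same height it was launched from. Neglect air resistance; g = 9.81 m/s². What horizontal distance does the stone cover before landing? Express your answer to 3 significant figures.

6.21 m

Components: v_x = 9.52 cos 21.1° = 8.882 m/s, v_y = 9.52 sin 21.1° = 3.427 m/s.
Time of flight (same landing height): t = 2 v_y / g = 2 × 3.427 / 9.81 = 0.6987 s.
Range: R = v_x · t = 8.882 × 0.6987 = 6.21 m.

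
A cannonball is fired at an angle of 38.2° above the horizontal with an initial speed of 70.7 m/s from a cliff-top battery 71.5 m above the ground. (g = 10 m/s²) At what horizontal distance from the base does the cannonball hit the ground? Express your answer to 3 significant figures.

564 m

Components: v_x = 70.7 cos 38.2° = 55.56 m/s, v_y = 70.7 sin 38.2° = 43.72 m/s.
Vertical: 0 = 71.5 + 43.72 t − ½(10) t² ⇒ 5.000 t² − 43.72 t − 71.5 = 0.
t = [43.72 + √(1911 + 1430)] / 10.00 = 10.15 s.
Horizontal: R = v_x · t = 55.56 × 10.15 = 564 m.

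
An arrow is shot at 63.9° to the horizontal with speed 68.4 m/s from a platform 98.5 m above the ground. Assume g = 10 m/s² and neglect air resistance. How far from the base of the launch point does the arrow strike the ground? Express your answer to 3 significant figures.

413 m

Components: v_x = 68.4 cos 63.9° = 30.09 m/s, v_y = 68.4 sin 63.9° = 61.43 m/s.
Vertical: 0 = 98.5 + 61.43 t − ½(10) t² ⇒ 5.000 t² − 61.43 t − 98.5 = 0.
t = [61.43 + √(3774 + 1970)] / 10.00 = 13.72 s.
Horizontal: R = v_x · t = 30.09 × 13.72 = 413 m.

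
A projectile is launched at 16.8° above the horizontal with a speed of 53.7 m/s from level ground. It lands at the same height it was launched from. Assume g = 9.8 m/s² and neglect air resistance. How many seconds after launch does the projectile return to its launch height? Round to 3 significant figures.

Vertical component: v_y = 53.7 sin 16.8° = 15.52 m/s.
For a projectile landing at launch height, time of flight is t = 2 v_y / g = 2 × 15.52 / 9.8 = 3.17 s.

3.17 s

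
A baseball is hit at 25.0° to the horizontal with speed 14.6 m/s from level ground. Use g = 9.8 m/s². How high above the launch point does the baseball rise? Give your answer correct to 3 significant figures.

Vertical component of launch velocity: v_y = 14.6 sin 25.0° = 6.170 m/s.
At the highest point the vertical velocity is zero, so v_y² = 2 g h_max.
h_max = (6.170)² / (2 × 9.8) = 38.07 / 19.60 = 1.94 m.

1.94 m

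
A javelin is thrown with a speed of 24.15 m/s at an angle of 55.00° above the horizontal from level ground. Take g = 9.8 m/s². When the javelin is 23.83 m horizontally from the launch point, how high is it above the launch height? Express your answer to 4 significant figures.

v_x = 24.15 cos 55.00° = 13.852 m/s, v_y0 = 24.15 sin 55.00° = 19.783 m/s.
Time to reach x = 23.83 m: t = x / v_x = 23.83 / 13.852 = 1.7203 s.
y = v_y0 t − ½ g t² = 19.783×1.7203 − 4.900×1.7203² = 19.53 m.

19.53 m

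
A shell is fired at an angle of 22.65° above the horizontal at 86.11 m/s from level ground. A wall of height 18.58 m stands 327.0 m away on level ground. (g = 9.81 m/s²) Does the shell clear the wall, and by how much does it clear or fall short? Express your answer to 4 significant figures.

Yes — it clears the wall by 34.82 m.

v_x = 86.11 cos 22.65° = 79.469 m/s; v_y0 = 86.11 sin 22.65° = 33.161 m/s.
Time to reach the wall: t = 327.0 / 79.469 = 4.1148 s.
Height at that point: y = 33.161×4.1148 − 4.905×4.1148² = 53.401 m.
That is 53.401 − 18.58 = 34.82 m above the top of the wall, so the shell clears it.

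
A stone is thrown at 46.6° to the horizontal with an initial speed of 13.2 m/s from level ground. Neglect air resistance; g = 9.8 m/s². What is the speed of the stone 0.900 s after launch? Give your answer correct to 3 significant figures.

9.10 m/s

v_x = 13.2 cos 46.6° = 9.070 m/s (constant).
v_y(t) = 13.2 sin 46.6° − g t = 9.591 − 9.8 × 0.900 = 0.7710 m/s.
Speed = √(v_x² + v_y²) = √(82.26 + 0.5944) = 9.10 m/s.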